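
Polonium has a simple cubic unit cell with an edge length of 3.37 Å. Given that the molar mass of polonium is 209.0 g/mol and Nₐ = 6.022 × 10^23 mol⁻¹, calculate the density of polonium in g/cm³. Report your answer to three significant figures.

A simple cubic unit cell contains Z = 1 atom.
Cell volume: a³ = (3.37 Å)³ = (3.370 × 10^-8 cm)³ = 3.827 × 10^-23 cm³.
ρ = Z·M/(N_A·a³) = 1 × 209.0 / (6.022 × 10²³ × 3.827 × 10^-23) = 9.068 g/cm³.

9.07 g/cm³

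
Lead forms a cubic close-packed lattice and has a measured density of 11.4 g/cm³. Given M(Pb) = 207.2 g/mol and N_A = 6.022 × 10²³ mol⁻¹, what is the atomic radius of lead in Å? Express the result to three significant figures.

For an FCC cell (Z = 4), a³ = Z·M/(N_A·ρ) = 4 × 207.2 / (6.022 × 10²³ × 11.40) = 1.207 × 10^-22 cm³, so a = 4.942 × 10^-8 cm = 4.942 Å.
Atoms touch along the face diagonal, so √2·a = 4r, so r = 0.3536 × a = 1.75 Å.

1.75 Å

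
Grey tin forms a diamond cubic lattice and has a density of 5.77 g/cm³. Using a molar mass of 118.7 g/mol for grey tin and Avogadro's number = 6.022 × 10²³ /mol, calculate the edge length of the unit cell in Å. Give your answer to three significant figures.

With Z = 8 atoms per diamond cubic cell, a³ = Z·M/(N_A·ρ) = 8 × 118.7 / (6.022 × 10²³ × 5.770 g/cm³) = 2.733 × 10^-22 cm³.
a = (2.733 × 10^-22)^(1/3) = 6.489 × 10^-8 cm = 6.49 Å.

6.49 Å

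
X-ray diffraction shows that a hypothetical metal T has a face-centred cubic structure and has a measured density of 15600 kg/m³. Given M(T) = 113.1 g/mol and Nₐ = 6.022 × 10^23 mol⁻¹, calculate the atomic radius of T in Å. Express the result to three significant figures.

For an FCC cell (Z = 4), a³ = Z·M/(N_A·ρ) = 4 × 113.1 / (6.022 × 10²³ × 15.60) = 4.816 × 10^-23 cm³, so a = 3.638 × 10^-8 cm = 3.638 Å.
Atoms touch along the face diagonal, so √2·a = 4r, so r = 0.3536 × a = 1.29 Å.

1.29 Å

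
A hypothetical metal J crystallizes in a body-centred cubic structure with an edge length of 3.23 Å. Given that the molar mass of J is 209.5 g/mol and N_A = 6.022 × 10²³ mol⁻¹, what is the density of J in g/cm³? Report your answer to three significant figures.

A BCC unit cell contains Z = 2 atoms.
Cell volume: a³ = (3.23 Å)³ = (3.230 × 10^-8 cm)³ = 3.370 × 10^-23 cm³.
ρ = Z·M/(N_A·a³) = 2 × 209.5 / (6.022 × 10²³ × 3.370 × 10^-23) = 20.65 g/cm³.

20.6 g/cm³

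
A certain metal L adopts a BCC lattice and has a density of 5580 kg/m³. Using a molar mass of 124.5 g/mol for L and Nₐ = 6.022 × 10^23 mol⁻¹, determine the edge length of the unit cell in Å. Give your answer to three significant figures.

With Z = 2 atoms per BCC cell, a³ = Z·M/(N_A·ρ) = 2 × 124.5 / (6.022 × 10²³ × 5.580 g/cm³) = 7.410 × 10^-23 cm³.
a = (7.410 × 10^-23)^(1/3) = 4.200 × 10^-8 cm = 4.20 Å.

4.20 Å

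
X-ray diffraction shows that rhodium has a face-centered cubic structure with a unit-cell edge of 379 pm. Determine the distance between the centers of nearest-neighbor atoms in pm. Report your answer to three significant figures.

In an FCC structure, atoms touch along the face diagonal, so √2·a = 4r; the nearest-neighbor distance equals 2r = 0.7071·a.
d = 0.7071 × 379 = 268 pm.

268 pm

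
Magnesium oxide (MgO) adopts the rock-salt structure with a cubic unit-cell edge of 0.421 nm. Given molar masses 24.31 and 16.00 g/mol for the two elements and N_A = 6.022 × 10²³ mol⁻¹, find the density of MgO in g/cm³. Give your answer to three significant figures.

3.59 g/cm³

The rock-salt structure contains Z = 4 formula units per cell; M(MgO) = 24.31 + 16.00 = 40.31 g/mol.
a³ = (4.210 × 10^-8 cm)³ = 7.462 × 10^-23 cm³.
ρ = 4 × 40.31 / (6.022 × 10²³ × 7.462 × 10^-23) = 3.588 g/cm³.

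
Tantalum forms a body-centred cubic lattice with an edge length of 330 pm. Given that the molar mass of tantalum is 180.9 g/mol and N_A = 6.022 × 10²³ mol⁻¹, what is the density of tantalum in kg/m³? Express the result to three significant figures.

16700 kg/m³

A BCC unit cell contains Z = 2 atoms.
Cell volume: a³ = (330 pm)³ = (3.300 × 10^-8 cm)³ = 3.594 × 10^-23 cm³.
ρ = Z·M/(N_A·a³) = 2 × 180.9 / (6.022 × 10²³ × 3.594 × 10^-23) = 16.72 g/cm³ = 16700 kg/m³.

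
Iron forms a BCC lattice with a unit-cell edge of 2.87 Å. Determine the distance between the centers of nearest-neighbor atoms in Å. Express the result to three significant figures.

2.49 Å

In a BCC structure, atoms touch along the body diagonal, so √3·a = 4r; the nearest-neighbor distance equals 2r = 0.8660·a.
d = 0.8660 × 2.87 = 2.49 Å.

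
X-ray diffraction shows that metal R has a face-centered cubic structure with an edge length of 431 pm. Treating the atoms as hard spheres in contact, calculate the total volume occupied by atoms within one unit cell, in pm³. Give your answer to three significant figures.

5.93 × 10^7 pm³

In an FCC lattice atoms touch along the face diagonal, so √2·a = 4r, so r = 0.3536a = 152.4 pm.
V_atoms = Z × (4/3)πr³ = 4 × (4/3)π × (152.4)³ = 5.93 × 10^7 pm³.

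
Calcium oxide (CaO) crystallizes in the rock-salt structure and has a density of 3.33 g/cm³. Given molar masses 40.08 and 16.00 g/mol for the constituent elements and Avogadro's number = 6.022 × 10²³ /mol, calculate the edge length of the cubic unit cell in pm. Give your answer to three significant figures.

M(CaO) = 56.08 g/mol; Z = 4 formula units per cell.
a³ = Z·M/(N_A·ρ) = 4 × 56.08 / (6.022 × 10²³ × 3.33) = 1.119 × 10^-22 cm³, so a = 4.818 × 10^-8 cm = 482 pm.

482 pm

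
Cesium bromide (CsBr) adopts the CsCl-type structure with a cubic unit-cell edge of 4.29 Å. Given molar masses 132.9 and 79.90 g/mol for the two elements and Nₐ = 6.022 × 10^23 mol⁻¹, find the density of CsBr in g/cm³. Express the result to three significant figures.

The CsCl-type structure contains Z = 1 formula unit per cell; M(CsBr) = 132.9 + 79.90 = 212.8 g/mol.
a³ = (4.290 × 10^-8 cm)³ = 7.895 × 10^-23 cm³.
ρ = 1 × 212.8 / (6.022 × 10²³ × 7.895 × 10^-23) = 4.476 g/cm³.

4.48 g/cm³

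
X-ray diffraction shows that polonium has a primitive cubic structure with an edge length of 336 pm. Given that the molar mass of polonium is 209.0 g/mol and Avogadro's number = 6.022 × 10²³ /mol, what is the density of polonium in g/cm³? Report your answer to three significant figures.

A simple cubic unit cell contains Z = 1 atom.
Cell volume: a³ = (336 pm)³ = (3.360 × 10^-8 cm)³ = 3.793 × 10^-23 cm³.
ρ = Z·M/(N_A·a³) = 1 × 209.0 / (6.022 × 10²³ × 3.793 × 10^-23) = 9.149 g/cm³.

9.15 g/cm³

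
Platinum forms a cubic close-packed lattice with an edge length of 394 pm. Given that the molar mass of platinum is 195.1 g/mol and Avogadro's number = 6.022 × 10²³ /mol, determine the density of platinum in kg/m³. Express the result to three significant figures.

21200 kg/m³

An FCC unit cell contains Z = 4 atoms.
Cell volume: a³ = (394 pm)³ = (3.940 × 10^-8 cm)³ = 6.116 × 10^-23 cm³.
ρ = Z·M/(N_A·a³) = 4 × 195.1 / (6.022 × 10²³ × 6.116 × 10^-23) = 21.19 g/cm³ = 21200 kg/m³.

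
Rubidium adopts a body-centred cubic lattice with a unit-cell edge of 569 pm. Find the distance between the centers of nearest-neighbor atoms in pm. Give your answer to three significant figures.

493 pm

In a BCC structure, atoms touch along the body diagonal, so √3·a = 4r; the nearest-neighbor distance equals 2r = 0.8660·a.
d = 0.8660 × 569 = 493 pm.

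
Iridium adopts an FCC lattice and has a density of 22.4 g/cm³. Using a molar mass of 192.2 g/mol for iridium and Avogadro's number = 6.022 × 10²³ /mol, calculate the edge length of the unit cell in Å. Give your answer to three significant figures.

3.85 Å

With Z = 4 atoms per FCC cell, a³ = Z·M/(N_A·ρ) = 4 × 192.2 / (6.022 × 10²³ × 22.40 g/cm³) = 5.699 × 10^-23 cm³.
a = (5.699 × 10^-23)^(1/3) = 3.848 × 10^-8 cm = 3.85 Å.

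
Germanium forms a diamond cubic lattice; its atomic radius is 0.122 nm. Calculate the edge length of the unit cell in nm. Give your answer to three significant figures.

0.563 nm

In a diamond cubic lattice, nearest neighbors lie along the body diagonal with √3·a = 8r.
a = 8r/√3 = 8 × 0.122 / 1.7321 = 0.563 nm.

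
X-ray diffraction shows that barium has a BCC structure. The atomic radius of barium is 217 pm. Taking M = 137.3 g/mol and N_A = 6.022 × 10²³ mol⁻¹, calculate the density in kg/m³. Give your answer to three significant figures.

In a BCC lattice, atoms touch along the body diagonal, so √3·a = 4r, giving a = 501.1 pm = 5.011 × 10^-8 cm.
With Z = 2, ρ = Z·M/(N_A·a³) = 2 × 137.3 / (6.022 × 10²³ × 1.259 × 10^-22) = 3.623 g/cm³ = 3620 kg/m³.

3620 kg/m³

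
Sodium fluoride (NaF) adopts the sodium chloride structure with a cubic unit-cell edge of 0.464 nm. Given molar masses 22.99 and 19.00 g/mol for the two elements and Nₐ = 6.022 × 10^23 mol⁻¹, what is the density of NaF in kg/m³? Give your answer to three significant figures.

2790 kg/m³

The sodium chloride structure contains Z = 4 formula units per cell; M(NaF) = 22.99 + 19.00 = 41.99 g/mol.
a³ = (4.640 × 10^-8 cm)³ = 9.990 × 10^-23 cm³.
ρ = 4 × 41.99 / (6.022 × 10²³ × 9.990 × 10^-23) = 2.792 g/cm³ = 2790 kg/m³.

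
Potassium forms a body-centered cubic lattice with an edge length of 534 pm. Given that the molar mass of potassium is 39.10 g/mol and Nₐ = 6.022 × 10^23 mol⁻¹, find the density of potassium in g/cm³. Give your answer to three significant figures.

0.853 g/cm³

A BCC unit cell contains Z = 2 atoms.
Cell volume: a³ = (534 pm)³ = (5.340 × 10^-8 cm)³ = 1.523 × 10^-22 cm³.
ρ = Z·M/(N_A·a³) = 2 × 39.10 / (6.022 × 10²³ × 1.523 × 10^-22) = 0.8528 g/cm³.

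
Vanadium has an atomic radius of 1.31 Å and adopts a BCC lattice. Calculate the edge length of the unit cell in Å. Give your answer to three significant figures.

3.03 Å

In a BCC lattice, atoms touch along the body diagonal, so √3·a = 4r.
a = 4r/√3 = 4 × 1.31 / 1.7321 = 3.03 Å.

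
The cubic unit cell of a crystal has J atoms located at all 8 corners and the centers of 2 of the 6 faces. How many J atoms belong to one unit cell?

2

Corner atoms are shared by 8 cells (1/8 each), face atoms by 2 (1/2 each).
Net atoms = 8 × 1/8 + 2 × 1/2 = 1 + 1 = 2.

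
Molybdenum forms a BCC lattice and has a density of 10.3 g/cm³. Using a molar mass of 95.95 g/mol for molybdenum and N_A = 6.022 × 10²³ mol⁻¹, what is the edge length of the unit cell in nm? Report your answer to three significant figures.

With Z = 2 atoms per BCC cell, a³ = Z·M/(N_A·ρ) = 2 × 95.95 / (6.022 × 10²³ × 10.30 g/cm³) = 3.094 × 10^-23 cm³.
a = (3.094 × 10^-23)^(1/3) = 3.139 × 10^-8 cm = 0.314 nm.

0.314 nm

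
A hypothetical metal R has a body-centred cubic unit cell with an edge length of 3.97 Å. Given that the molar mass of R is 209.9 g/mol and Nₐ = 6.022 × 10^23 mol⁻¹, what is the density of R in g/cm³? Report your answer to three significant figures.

A BCC unit cell contains Z = 2 atoms.
Cell volume: a³ = (3.97 Å)³ = (3.970 × 10^-8 cm)³ = 6.257 × 10^-23 cm³.
ρ = Z·M/(N_A·a³) = 2 × 209.9 / (6.022 × 10²³ × 6.257 × 10^-23) = 11.14 g/cm³.

11.1 g/cm³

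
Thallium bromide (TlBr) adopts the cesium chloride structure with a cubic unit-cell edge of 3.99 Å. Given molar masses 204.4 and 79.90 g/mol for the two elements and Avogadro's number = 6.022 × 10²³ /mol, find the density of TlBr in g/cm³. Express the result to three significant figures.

7.43 g/cm³

The cesium chloride structure contains Z = 1 formula unit per cell; M(TlBr) = 204.4 + 79.90 = 284.3 g/mol.
a³ = (3.990 × 10^-8 cm)³ = 6.352 × 10^-23 cm³.
ρ = 1 × 284.3 / (6.022 × 10²³ × 6.352 × 10^-23) = 7.432 g/cm³.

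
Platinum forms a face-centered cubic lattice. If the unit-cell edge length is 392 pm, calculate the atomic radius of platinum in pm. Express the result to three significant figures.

139 pm

In an FCC lattice, atoms touch along the face diagonal, so √2·a = 4r.
r = √2·a/4 = 1.4142 × 392 / 4 = 139 pm.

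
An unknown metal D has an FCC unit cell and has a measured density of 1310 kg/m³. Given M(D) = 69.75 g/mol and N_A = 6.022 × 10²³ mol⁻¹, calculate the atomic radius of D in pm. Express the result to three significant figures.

250 pm

For an FCC cell (Z = 4), a³ = Z·M/(N_A·ρ) = 4 × 69.75 / (6.022 × 10²³ × 1.310) = 3.537 × 10^-22 cm³, so a = 7.072 × 10^-8 cm = 707.2 pm.
Atoms touch along the face diagonal, so √2·a = 4r, so r = 0.3536 × a = 250 pm.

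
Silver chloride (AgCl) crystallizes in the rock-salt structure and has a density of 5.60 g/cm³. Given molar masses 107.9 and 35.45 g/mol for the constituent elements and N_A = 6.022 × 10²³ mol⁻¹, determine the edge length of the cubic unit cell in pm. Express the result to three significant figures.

M(AgCl) = 143.35 g/mol; Z = 4 formula units per cell.
a³ = Z·M/(N_A·ρ) = 4 × 143.35 / (6.022 × 10²³ × 5.60) = 1.700 × 10^-22 cm³, so a = 5.540 × 10^-8 cm = 554 pm.

554 pm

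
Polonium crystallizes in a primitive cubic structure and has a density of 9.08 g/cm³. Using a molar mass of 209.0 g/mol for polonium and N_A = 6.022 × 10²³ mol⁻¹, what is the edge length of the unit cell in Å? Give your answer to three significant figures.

With Z = 1 atom per simple cubic cell, a³ = Z·M/(N_A·ρ) = 1 × 209.0 / (6.022 × 10²³ × 9.080 g/cm³) = 3.822 × 10^-23 cm³.
a = (3.822 × 10^-23)^(1/3) = 3.369 × 10^-8 cm = 3.37 Å.

3.37 Å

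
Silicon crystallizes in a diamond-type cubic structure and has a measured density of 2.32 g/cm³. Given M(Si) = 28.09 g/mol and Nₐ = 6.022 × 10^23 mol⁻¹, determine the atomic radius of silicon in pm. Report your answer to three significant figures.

For a diamond cubic cell (Z = 8), a³ = Z·M/(N_A·ρ) = 8 × 28.09 / (6.022 × 10²³ × 2.320) = 1.608 × 10^-22 cm³, so a = 5.438 × 10^-8 cm = 543.8 pm.
Nearest neighbors lie along the body diagonal with √3·a = 8r, so r = 0.2165 × a = 118 pm.

118 pm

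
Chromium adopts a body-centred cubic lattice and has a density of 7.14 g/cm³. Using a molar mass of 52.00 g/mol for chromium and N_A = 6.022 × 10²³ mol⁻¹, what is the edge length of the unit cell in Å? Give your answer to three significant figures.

With Z = 2 atoms per BCC cell, a³ = Z·M/(N_A·ρ) = 2 × 52.00 / (6.022 × 10²³ × 7.140 g/cm³) = 2.419 × 10^-23 cm³.
a = (2.419 × 10^-23)^(1/3) = 2.892 × 10^-8 cm = 2.89 Å.

2.89 Å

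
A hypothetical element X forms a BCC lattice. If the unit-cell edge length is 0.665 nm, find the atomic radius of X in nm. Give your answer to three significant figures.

0.288 nm

In a BCC lattice, atoms touch along the body diagonal, so √3·a = 4r.
r = √3·a/4 = 1.7321 × 0.665 / 4 = 0.288 nm.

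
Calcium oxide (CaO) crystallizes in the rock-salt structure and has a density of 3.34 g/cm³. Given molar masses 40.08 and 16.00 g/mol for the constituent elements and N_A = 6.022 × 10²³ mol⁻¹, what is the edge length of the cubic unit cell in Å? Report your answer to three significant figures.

4.81 Å

M(CaO) = 56.08 g/mol; Z = 4 formula units per cell.
a³ = Z·M/(N_A·ρ) = 4 × 56.08 / (6.022 × 10²³ × 3.34) = 1.115 × 10^-22 cm³, so a = 4.813 × 10^-8 cm = 4.81 Å.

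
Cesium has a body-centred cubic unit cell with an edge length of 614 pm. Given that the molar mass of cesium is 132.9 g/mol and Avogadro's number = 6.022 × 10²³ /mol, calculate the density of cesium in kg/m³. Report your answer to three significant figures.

1910 kg/m³

A BCC unit cell contains Z = 2 atoms.
Cell volume: a³ = (614 pm)³ = (6.140 × 10^-8 cm)³ = 2.315 × 10^-22 cm³.
ρ = Z·M/(N_A·a³) = 2 × 132.9 / (6.022 × 10²³ × 2.315 × 10^-22) = 1.907 g/cm³ = 1910 kg/m³.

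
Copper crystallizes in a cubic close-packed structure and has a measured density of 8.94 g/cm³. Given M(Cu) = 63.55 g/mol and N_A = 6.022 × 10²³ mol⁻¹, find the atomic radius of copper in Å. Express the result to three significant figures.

1.28 Å

For an FCC cell (Z = 4), a³ = Z·M/(N_A·ρ) = 4 × 63.55 / (6.022 × 10²³ × 8.940) = 4.722 × 10^-23 cm³, so a = 3.614 × 10^-8 cm = 3.614 Å.
Atoms touch along the face diagonal, so √2·a = 4r, so r = 0.3536 × a = 1.28 Å.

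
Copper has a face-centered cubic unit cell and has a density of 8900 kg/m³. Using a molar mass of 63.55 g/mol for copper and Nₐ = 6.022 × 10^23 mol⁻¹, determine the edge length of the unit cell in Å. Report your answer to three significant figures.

With Z = 4 atoms per FCC cell, a³ = Z·M/(N_A·ρ) = 4 × 63.55 / (6.022 × 10²³ × 8.900 g/cm³) = 4.743 × 10^-23 cm³.
a = (4.743 × 10^-23)^(1/3) = 3.620 × 10^-8 cm = 3.62 Å.

3.62 Å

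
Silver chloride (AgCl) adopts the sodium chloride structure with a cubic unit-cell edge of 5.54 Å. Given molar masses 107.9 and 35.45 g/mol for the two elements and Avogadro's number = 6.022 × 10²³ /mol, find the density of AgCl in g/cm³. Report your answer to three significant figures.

The sodium chloride structure contains Z = 4 formula units per cell; M(AgCl) = 107.9 + 35.45 = 143.35 g/mol.
a³ = (5.540 × 10^-8 cm)³ = 1.700 × 10^-22 cm³.
ρ = 4 × 143.35 / (6.022 × 10²³ × 1.700 × 10^-22) = 5.600 g/cm³.

5.60 g/cm³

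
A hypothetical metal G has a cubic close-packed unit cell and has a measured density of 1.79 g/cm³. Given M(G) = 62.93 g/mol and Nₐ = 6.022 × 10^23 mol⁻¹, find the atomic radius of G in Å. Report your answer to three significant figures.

For an FCC cell (Z = 4), a³ = Z·M/(N_A·ρ) = 4 × 62.93 / (6.022 × 10²³ × 1.790) = 2.335 × 10^-22 cm³, so a = 6.158 × 10^-8 cm = 6.158 Å.
Atoms touch along the face diagonal, so √2·a = 4r, so r = 0.3536 × a = 2.18 Å.

2.18 Å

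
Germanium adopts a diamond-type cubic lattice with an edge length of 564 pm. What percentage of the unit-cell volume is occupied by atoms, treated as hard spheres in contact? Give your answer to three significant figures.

In a diamond cubic lattice nearest neighbors lie along the body diagonal with √3·a = 8r, so r = 0.2165a = 122.1 pm.
Packing fraction = Z·(4/3)πr³ / a³ = 8 × (4/3)π × (122.1)³ / (564)³ = 0.3401 = 34.0%.

34.0%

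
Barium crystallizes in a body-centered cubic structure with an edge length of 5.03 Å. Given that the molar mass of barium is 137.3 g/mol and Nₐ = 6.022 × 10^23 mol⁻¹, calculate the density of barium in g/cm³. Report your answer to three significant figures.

3.58 g/cm³

A BCC unit cell contains Z = 2 atoms.
Cell volume: a³ = (5.03 Å)³ = (5.030 × 10^-8 cm)³ = 1.273 × 10^-22 cm³.
ρ = Z·M/(N_A·a³) = 2 × 137.3 / (6.022 × 10²³ × 1.273 × 10^-22) = 3.583 g/cm³.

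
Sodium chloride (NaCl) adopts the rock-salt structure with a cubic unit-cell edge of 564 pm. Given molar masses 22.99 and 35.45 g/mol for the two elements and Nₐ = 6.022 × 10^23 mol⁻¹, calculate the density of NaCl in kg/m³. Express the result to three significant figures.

2160 kg/m³

The rock-salt structure contains Z = 4 formula units per cell; M(NaCl) = 22.99 + 35.45 = 58.44 g/mol.
a³ = (5.640 × 10^-8 cm)³ = 1.794 × 10^-22 cm³.
ρ = 4 × 58.44 / (6.022 × 10²³ × 1.794 × 10^-22) = 2.164 g/cm³ = 2160 kg/m³.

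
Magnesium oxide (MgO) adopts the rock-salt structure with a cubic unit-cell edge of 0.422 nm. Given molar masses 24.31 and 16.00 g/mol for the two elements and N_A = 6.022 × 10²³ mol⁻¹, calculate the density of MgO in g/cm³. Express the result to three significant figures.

3.56 g/cm³

The rock-salt structure contains Z = 4 formula units per cell; M(MgO) = 24.31 + 16.00 = 40.31 g/mol.
a³ = (4.220 × 10^-8 cm)³ = 7.515 × 10^-23 cm³.
ρ = 4 × 40.31 / (6.022 × 10²³ × 7.515 × 10^-23) = 3.563 g/cm³.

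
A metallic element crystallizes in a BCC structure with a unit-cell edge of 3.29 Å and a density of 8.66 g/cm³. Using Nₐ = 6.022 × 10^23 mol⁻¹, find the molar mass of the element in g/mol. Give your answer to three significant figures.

A BCC cell has Z = 2 atoms; a = 3.290 × 10^-8 cm.
M = ρ·N_A·a³/Z = 8.66 × 6.022 × 10²³ × 3.561 × 10^-23 / 2 = 92.9 g/mol.

92.9 g/mol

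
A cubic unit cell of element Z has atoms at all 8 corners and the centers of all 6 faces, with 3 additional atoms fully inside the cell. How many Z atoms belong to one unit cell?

Corner atoms are shared by 8 cells (1/8 each), face atoms by 2 (1/2 each), interior atoms are unshared.
Net atoms = 8 × 1/8 + 6 × 1/2 + 3 = 1 + 3 + 3 = 7.

7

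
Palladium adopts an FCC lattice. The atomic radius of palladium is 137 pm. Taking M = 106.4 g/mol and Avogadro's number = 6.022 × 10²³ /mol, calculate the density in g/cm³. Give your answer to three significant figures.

In an FCC lattice, atoms touch along the face diagonal, so √2·a = 4r, giving a = 387.5 pm = 3.875 × 10^-8 cm.
With Z = 4, ρ = Z·M/(N_A·a³) = 4 × 106.4 / (6.022 × 10²³ × 5.818 × 10^-23) = 12.15 g/cm³.

12.1 g/cm³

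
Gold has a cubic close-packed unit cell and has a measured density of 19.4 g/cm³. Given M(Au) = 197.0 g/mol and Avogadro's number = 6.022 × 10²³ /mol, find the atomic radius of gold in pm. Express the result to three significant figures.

For an FCC cell (Z = 4), a³ = Z·M/(N_A·ρ) = 4 × 197.0 / (6.022 × 10²³ × 19.40) = 6.745 × 10^-23 cm³, so a = 4.071 × 10^-8 cm = 407.1 pm.
Atoms touch along the face diagonal, so √2·a = 4r, so r = 0.3536 × a = 144 pm.

144 pm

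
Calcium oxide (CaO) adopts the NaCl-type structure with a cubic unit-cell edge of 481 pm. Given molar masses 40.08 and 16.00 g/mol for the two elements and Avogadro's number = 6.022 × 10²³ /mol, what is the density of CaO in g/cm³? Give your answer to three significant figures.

3.35 g/cm³

The NaCl-type structure contains Z = 4 formula units per cell; M(CaO) = 40.08 + 16.00 = 56.08 g/mol.
a³ = (4.810 × 10^-8 cm)³ = 1.113 × 10^-22 cm³.
ρ = 4 × 56.08 / (6.022 × 10²³ × 1.113 × 10^-22) = 3.347 g/cm³.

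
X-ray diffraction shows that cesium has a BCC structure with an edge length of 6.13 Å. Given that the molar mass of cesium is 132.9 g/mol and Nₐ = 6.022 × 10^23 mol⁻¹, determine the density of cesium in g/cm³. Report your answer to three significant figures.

1.92 g/cm³

A BCC unit cell contains Z = 2 atoms.
Cell volume: a³ = (6.13 Å)³ = (6.130 × 10^-8 cm)³ = 2.303 × 10^-22 cm³.
ρ = Z·M/(N_A·a³) = 2 × 132.9 / (6.022 × 10²³ × 2.303 × 10^-22) = 1.916 g/cm³.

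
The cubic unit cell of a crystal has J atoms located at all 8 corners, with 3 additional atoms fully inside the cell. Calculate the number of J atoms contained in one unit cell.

Corner atoms are shared by 8 cells (1/8 each), interior atoms are unshared.
Net atoms = 8 × 1/8 + 3 = 1 + 3 = 4.

4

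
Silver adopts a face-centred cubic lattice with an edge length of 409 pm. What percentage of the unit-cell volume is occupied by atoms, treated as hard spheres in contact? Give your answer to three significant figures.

74.0%

In an FCC lattice atoms touch along the face diagonal, so √2·a = 4r, so r = 0.3536a = 144.6 pm.
Packing fraction = Z·(4/3)πr³ / a³ = 4 × (4/3)π × (144.6)³ / (409)³ = 0.7405 = 74.0%.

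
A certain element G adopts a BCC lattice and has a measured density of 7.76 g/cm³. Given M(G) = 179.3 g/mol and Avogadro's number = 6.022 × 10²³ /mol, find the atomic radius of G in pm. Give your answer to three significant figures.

184 pm

For a BCC cell (Z = 2), a³ = Z·M/(N_A·ρ) = 2 × 179.3 / (6.022 × 10²³ × 7.760) = 7.674 × 10^-23 cm³, so a = 4.249 × 10^-8 cm = 424.9 pm.
Atoms touch along the body diagonal, so √3·a = 4r, so r = 0.4330 × a = 184 pm.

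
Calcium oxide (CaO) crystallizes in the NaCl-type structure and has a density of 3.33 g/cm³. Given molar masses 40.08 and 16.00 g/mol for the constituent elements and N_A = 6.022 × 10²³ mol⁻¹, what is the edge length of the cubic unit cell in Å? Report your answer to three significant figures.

M(CaO) = 56.08 g/mol; Z = 4 formula units per cell.
a³ = Z·M/(N_A·ρ) = 4 × 56.08 / (6.022 × 10²³ × 3.33) = 1.119 × 10^-22 cm³, so a = 4.818 × 10^-8 cm = 4.82 Å.

4.82 Å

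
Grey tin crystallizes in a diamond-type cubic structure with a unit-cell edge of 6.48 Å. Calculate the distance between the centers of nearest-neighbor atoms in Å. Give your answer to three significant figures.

2.81 Å

In a diamond cubic structure, nearest neighbors lie along the body diagonal with √3·a = 8r; the nearest-neighbor distance equals 2r = 0.4330·a.
d = 0.4330 × 6.48 = 2.81 Å.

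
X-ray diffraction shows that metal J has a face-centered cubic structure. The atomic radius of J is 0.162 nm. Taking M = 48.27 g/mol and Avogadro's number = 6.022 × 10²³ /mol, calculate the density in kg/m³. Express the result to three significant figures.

3330 kg/m³

In an FCC lattice, atoms touch along the face diagonal, so √2·a = 4r, giving a = 0.4582 nm = 4.582 × 10^-8 cm.
With Z = 4, ρ = Z·M/(N_A·a³) = 4 × 48.27 / (6.022 × 10²³ × 9.620 × 10^-23) = 3.333 g/cm³ = 3330 kg/m³.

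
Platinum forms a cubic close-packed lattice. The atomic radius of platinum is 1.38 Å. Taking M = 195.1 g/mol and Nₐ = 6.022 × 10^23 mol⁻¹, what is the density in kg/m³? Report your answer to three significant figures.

In an FCC lattice, atoms touch along the face diagonal, so √2·a = 4r, giving a = 3.903 Å = 3.903 × 10^-8 cm.
With Z = 4, ρ = Z·M/(N_A·a³) = 4 × 195.1 / (6.022 × 10²³ × 5.947 × 10^-23) = 21.79 g/cm³ = 21800 kg/m³.

21800 kg/m³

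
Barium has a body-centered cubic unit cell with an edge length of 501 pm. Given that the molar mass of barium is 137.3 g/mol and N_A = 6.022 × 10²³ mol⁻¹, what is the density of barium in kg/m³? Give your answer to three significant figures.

3630 kg/m³

A BCC unit cell contains Z = 2 atoms.
Cell volume: a³ = (501 pm)³ = (5.010 × 10^-8 cm)³ = 1.258 × 10^-22 cm³.
ρ = Z·M/(N_A·a³) = 2 × 137.3 / (6.022 × 10²³ × 1.258 × 10^-22) = 3.626 g/cm³ = 3630 kg/m³.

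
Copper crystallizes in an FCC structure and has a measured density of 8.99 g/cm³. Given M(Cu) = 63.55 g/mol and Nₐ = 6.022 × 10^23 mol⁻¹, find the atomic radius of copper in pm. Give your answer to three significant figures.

128 pm

For an FCC cell (Z = 4), a³ = Z·M/(N_A·ρ) = 4 × 63.55 / (6.022 × 10²³ × 8.990) = 4.695 × 10^-23 cm³, so a = 3.608 × 10^-8 cm = 360.8 pm.
Atoms touch along the face diagonal, so √2·a = 4r, so r = 0.3536 × a = 128 pm.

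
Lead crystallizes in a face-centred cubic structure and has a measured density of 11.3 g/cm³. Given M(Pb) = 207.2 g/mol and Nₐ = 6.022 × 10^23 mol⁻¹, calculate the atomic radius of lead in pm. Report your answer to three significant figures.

For an FCC cell (Z = 4), a³ = Z·M/(N_A·ρ) = 4 × 207.2 / (6.022 × 10²³ × 11.30) = 1.218 × 10^-22 cm³, so a = 4.957 × 10^-8 cm = 495.7 pm.
Atoms touch along the face diagonal, so √2·a = 4r, so r = 0.3536 × a = 175 pm.

175 pm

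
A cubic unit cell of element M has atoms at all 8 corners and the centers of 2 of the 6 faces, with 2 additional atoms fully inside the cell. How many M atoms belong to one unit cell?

4

Corner atoms are shared by 8 cells (1/8 each), face atoms by 2 (1/2 each), interior atoms are unshared.
Net atoms = 8 × 1/8 + 2 × 1/2 + 2 = 1 + 1 + 2 = 4.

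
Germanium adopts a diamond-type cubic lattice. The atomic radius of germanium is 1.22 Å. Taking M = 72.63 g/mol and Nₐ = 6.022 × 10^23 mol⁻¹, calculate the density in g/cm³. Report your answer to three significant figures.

5.39 g/cm³

In a diamond cubic lattice, nearest neighbors lie along the body diagonal with √3·a = 8r, giving a = 5.635 Å = 5.635 × 10^-8 cm.
With Z = 8, ρ = Z·M/(N_A·a³) = 8 × 72.63 / (6.022 × 10²³ × 1.789 × 10^-22) = 5.393 g/cm³.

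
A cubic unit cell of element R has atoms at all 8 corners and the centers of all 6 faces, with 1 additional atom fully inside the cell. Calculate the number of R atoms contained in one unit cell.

Corner atoms are shared by 8 cells (1/8 each), face atoms by 2 (1/2 each), interior atoms are unshared.
Net atoms = 8 × 1/8 + 6 × 1/2 + 1 = 1 + 3 + 1 = 5.

5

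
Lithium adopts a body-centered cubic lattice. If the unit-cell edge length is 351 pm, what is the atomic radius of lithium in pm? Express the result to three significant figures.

In a BCC lattice, atoms touch along the body diagonal, so √3·a = 4r.
r = √3·a/4 = 1.7321 × 351 / 4 = 152 pm.

152 pm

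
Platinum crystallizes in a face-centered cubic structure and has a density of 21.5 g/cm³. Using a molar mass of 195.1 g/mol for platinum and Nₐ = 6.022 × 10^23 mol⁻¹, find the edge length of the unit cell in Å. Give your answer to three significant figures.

3.92 Å

With Z = 4 atoms per FCC cell, a³ = Z·M/(N_A·ρ) = 4 × 195.1 / (6.022 × 10²³ × 21.50 g/cm³) = 6.028 × 10^-23 cm³.
a = (6.028 × 10^-23)^(1/3) = 3.921 × 10^-8 cm = 3.92 Å.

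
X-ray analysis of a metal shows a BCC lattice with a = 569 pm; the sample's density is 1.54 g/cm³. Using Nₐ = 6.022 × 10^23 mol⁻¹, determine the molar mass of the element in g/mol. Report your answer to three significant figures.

A BCC cell has Z = 2 atoms; a = 5.690 × 10^-8 cm.
M = ρ·N_A·a³/Z = 1.54 × 6.022 × 10²³ × 1.842 × 10^-22 / 2 = 85.4 g/mol.

85.4 g/mol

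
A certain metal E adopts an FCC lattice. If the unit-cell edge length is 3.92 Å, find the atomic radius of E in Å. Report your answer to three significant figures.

In an FCC lattice, atoms touch along the face diagonal, so √2·a = 4r.
r = √2·a/4 = 1.4142 × 3.92 / 4 = 1.39 Å.

1.39 Å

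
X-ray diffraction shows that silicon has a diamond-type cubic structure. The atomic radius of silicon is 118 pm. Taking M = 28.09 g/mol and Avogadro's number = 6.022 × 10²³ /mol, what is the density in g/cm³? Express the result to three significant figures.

In a diamond cubic lattice, nearest neighbors lie along the body diagonal with √3·a = 8r, giving a = 545.0 pm = 5.450 × 10^-8 cm.
With Z = 8, ρ = Z·M/(N_A·a³) = 8 × 28.09 / (6.022 × 10²³ × 1.619 × 10^-22) = 2.305 g/cm³.

2.30 g/cm³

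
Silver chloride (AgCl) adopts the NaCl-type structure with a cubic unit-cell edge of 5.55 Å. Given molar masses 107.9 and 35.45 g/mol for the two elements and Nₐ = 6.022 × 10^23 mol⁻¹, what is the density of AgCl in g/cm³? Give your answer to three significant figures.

5.57 g/cm³

The NaCl-type structure contains Z = 4 formula units per cell; M(AgCl) = 107.9 + 35.45 = 143.35 g/mol.
a³ = (5.550 × 10^-8 cm)³ = 1.710 × 10^-22 cm³.
ρ = 4 × 143.35 / (6.022 × 10²³ × 1.710 × 10^-22) = 5.570 g/cm³.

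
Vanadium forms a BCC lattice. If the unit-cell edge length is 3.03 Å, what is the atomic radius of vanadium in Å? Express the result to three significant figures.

In a BCC lattice, atoms touch along the body diagonal, so √3·a = 4r.
r = √3·a/4 = 1.7321 × 3.03 / 4 = 1.31 Å.

1.31 Å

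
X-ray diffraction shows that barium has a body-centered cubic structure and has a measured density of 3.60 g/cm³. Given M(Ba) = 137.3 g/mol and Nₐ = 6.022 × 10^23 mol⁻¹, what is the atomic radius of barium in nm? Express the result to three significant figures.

For a BCC cell (Z = 2), a³ = Z·M/(N_A·ρ) = 2 × 137.3 / (6.022 × 10²³ × 3.600) = 1.267 × 10^-22 cm³, so a = 5.022 × 10^-8 cm = 0.5022 nm.
Atoms touch along the body diagonal, so √3·a = 4r, so r = 0.4330 × a = 0.217 nm.

0.217 nm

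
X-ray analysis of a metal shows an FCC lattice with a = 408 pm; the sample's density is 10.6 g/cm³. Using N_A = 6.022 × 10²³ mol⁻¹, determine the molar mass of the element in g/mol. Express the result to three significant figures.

An FCC cell has Z = 4 atoms; a = 4.080 × 10^-8 cm.
M = ρ·N_A·a³/Z = 10.6 × 6.022 × 10²³ × 6.792 × 10^-23 / 4 = 108 g/mol.

108 g/mol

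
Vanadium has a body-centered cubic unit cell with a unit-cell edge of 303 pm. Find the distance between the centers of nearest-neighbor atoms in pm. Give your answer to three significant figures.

In a BCC structure, atoms touch along the body diagonal, so √3·a = 4r; the nearest-neighbor distance equals 2r = 0.8660·a.
d = 0.8660 × 303 = 262 pm.

262 pm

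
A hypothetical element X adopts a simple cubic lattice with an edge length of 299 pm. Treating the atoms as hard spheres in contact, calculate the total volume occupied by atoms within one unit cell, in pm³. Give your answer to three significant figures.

In a simple cubic lattice atoms touch along the cell edge, so a = 2r, so r = 0.5000a = 149.5 pm.
V_atoms = Z × (4/3)πr³ = 1 × (4/3)π × (149.5)³ = 1.40 × 10^7 pm³.

1.40 × 10^7 pm³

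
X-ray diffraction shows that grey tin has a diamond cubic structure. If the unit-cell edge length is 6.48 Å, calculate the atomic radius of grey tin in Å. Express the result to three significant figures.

1.40 Å

In a diamond cubic lattice, nearest neighbors lie along the body diagonal with √3·a = 8r.
r = √3·a/8 = 1.7321 × 6.48 / 8 = 1.40 Å.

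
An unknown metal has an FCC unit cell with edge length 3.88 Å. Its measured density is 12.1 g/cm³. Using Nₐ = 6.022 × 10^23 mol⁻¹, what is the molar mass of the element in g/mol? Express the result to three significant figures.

106 g/mol

An FCC cell has Z = 4 atoms; a = 3.880 × 10^-8 cm.
M = ρ·N_A·a³/Z = 12.1 × 6.022 × 10²³ × 5.841 × 10^-23 / 4 = 106 g/mol.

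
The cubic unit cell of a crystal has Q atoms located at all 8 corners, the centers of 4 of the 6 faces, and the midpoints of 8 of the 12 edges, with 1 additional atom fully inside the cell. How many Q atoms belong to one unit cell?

6

Corner atoms are shared by 8 cells (1/8 each), face atoms by 2 (1/2 each), edge atoms by 4 (1/4 each), interior atoms are unshared.
Net atoms = 8 × 1/8 + 4 × 1/2 + 8 × 1/4 + 1 = 1 + 2 + 2 + 1 = 6.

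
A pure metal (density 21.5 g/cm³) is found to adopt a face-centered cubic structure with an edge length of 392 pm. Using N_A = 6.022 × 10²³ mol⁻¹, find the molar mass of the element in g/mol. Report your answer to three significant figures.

195 g/mol

An FCC cell has Z = 4 atoms; a = 3.920 × 10^-8 cm.
M = ρ·N_A·a³/Z = 21.5 × 6.022 × 10²³ × 6.024 × 10^-23 / 4 = 195 g/mol.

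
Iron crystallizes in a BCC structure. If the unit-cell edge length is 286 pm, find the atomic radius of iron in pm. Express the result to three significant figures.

124 pm

In a BCC lattice, atoms touch along the body diagonal, so √3·a = 4r.
r = √3·a/4 = 1.7321 × 286 / 4 = 124 pm.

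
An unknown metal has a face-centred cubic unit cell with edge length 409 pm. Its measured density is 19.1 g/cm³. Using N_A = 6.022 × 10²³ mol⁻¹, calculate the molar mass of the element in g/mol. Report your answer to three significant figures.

An FCC cell has Z = 4 atoms; a = 4.090 × 10^-8 cm.
M = ρ·N_A·a³/Z = 19.1 × 6.022 × 10²³ × 6.842 × 10^-23 / 4 = 197 g/mol.

197 g/mol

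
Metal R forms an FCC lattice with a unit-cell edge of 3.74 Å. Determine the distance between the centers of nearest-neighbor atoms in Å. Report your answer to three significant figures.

In an FCC structure, atoms touch along the face diagonal, so √2·a = 4r; the nearest-neighbor distance equals 2r = 0.7071·a.
d = 0.7071 × 3.74 = 2.64 Å.

2.64 Å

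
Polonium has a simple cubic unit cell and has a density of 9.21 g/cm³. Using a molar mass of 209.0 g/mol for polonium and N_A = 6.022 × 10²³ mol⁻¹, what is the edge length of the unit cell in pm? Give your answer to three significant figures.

With Z = 1 atom per simple cubic cell, a³ = Z·M/(N_A·ρ) = 1 × 209.0 / (6.022 × 10²³ × 9.210 g/cm³) = 3.768 × 10^-23 cm³.
a = (3.768 × 10^-23)^(1/3) = 3.353 × 10^-8 cm = 335 pm.

335 pm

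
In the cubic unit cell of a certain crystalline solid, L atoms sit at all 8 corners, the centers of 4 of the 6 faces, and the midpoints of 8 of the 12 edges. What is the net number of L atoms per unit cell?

Corner atoms are shared by 8 cells (1/8 each), face atoms by 2 (1/2 each), edge atoms by 4 (1/4 each).
Net atoms = 8 × 1/8 + 4 × 1/2 + 8 × 1/4 = 1 + 2 + 2 = 5.

5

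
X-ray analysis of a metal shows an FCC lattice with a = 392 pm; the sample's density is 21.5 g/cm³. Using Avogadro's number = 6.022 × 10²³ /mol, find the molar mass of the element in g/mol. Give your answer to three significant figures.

195 g/mol

An FCC cell has Z = 4 atoms; a = 3.920 × 10^-8 cm.
M = ρ·N_A·a³/Z = 21.5 × 6.022 × 10²³ × 6.024 × 10^-23 / 4 = 195 g/mol.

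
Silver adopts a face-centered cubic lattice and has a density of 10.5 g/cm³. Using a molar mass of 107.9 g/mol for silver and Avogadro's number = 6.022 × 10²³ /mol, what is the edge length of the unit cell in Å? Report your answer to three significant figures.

With Z = 4 atoms per FCC cell, a³ = Z·M/(N_A·ρ) = 4 × 107.9 / (6.022 × 10²³ × 10.50 g/cm³) = 6.826 × 10^-23 cm³.
a = (6.826 × 10^-23)^(1/3) = 4.087 × 10^-8 cm = 4.09 Å.

4.09 Å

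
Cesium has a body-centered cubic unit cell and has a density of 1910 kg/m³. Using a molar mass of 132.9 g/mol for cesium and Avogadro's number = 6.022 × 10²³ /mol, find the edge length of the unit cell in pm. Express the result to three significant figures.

614 pm

With Z = 2 atoms per BCC cell, a³ = Z·M/(N_A·ρ) = 2 × 132.9 / (6.022 × 10²³ × 1.910 g/cm³) = 2.311 × 10^-22 cm³.
a = (2.311 × 10^-22)^(1/3) = 6.137 × 10^-8 cm = 614 pm.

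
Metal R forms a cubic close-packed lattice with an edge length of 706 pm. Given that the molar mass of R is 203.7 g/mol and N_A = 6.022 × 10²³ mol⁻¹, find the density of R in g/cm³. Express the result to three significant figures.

3.84 g/cm³

An FCC unit cell contains Z = 4 atoms.
Cell volume: a³ = (706 pm)³ = (7.060 × 10^-8 cm)³ = 3.519 × 10^-22 cm³.
ρ = Z·M/(N_A·a³) = 4 × 203.7 / (6.022 × 10²³ × 3.519 × 10^-22) = 3.845 g/cm³.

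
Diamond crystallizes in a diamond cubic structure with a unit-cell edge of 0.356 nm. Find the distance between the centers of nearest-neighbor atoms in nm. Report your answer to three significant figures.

0.154 nm

In a diamond cubic structure, nearest neighbors lie along the body diagonal with √3·a = 8r; the nearest-neighbor distance equals 2r = 0.4330·a.
d = 0.4330 × 0.356 = 0.154 nm.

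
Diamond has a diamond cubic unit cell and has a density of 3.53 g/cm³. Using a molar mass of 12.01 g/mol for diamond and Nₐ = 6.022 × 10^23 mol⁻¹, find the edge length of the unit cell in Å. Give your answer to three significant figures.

With Z = 8 atoms per diamond cubic cell, a³ = Z·M/(N_A·ρ) = 8 × 12.01 / (6.022 × 10²³ × 3.530 g/cm³) = 4.520 × 10^-23 cm³.
a = (4.520 × 10^-23)^(1/3) = 3.562 × 10^-8 cm = 3.56 Å.

3.56 Å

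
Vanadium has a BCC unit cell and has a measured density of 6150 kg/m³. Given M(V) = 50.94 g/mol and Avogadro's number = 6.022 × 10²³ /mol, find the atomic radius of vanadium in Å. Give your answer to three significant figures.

1.31 Å

For a BCC cell (Z = 2), a³ = Z·M/(N_A·ρ) = 2 × 50.94 / (6.022 × 10²³ × 6.150) = 2.751 × 10^-23 cm³, so a = 3.019 × 10^-8 cm = 3.019 Å.
Atoms touch along the body diagonal, so √3·a = 4r, so r = 0.4330 × a = 1.31 Å.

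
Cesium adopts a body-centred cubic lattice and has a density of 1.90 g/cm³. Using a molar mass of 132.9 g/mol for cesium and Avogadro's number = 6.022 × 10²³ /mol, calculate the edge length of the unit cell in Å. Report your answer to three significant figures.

6.15 Å

With Z = 2 atoms per BCC cell, a³ = Z·M/(N_A·ρ) = 2 × 132.9 / (6.022 × 10²³ × 1.900 g/cm³) = 2.323 × 10^-22 cm³.
a = (2.323 × 10^-22)^(1/3) = 6.147 × 10^-8 cm = 6.15 Å.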